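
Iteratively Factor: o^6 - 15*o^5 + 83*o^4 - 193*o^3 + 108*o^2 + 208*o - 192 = (o - 4)*(o^5 - 11*o^4 + 39*o^3 - 37*o^2 - 40*o + 48) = (o - 4)*(o - 1)*(o^4 - 10*o^3 + 29*o^2 - 8*o - 48) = (o - 4)*(o - 1)*(o + 1)*(o^3 - 11*o^2 + 40*o - 48) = (o - 4)^2*(o - 1)*(o + 1)*(o^2 - 7*o + 12) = (o - 4)^3*(o - 1)*(o + 1)*(o - 3)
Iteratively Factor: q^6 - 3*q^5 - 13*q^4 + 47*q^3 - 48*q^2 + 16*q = (q - 4)*(q^5 + q^4 - 9*q^3 + 11*q^2 - 4*q) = (q - 4)*(q - 1)*(q^4 + 2*q^3 - 7*q^2 + 4*q) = q*(q - 4)*(q - 1)*(q^3 + 2*q^2 - 7*q + 4) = q*(q - 4)*(q - 1)*(q + 4)*(q^2 - 2*q + 1) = q*(q - 4)*(q - 1)^2*(q + 4)*(q - 1)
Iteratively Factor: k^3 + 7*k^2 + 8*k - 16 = (k + 4)*(k^2 + 3*k - 4) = (k + 4)^2*(k - 1)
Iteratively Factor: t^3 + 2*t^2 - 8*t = (t + 4)*(t^2 - 2*t) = t*(t + 4)*(t - 2)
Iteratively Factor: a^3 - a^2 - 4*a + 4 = (a - 2)*(a^2 + a - 2) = (a - 2)*(a + 2)*(a - 1)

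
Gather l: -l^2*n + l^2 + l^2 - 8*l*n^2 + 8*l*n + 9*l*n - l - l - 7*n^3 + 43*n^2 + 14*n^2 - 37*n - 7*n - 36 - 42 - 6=l^2*(2 - n) + l*(-8*n^2 + 17*n - 2) - 7*n^3 + 57*n^2 - 44*n - 84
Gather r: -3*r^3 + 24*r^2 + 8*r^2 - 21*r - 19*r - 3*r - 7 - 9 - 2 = -3*r^3 + 32*r^2 - 43*r - 18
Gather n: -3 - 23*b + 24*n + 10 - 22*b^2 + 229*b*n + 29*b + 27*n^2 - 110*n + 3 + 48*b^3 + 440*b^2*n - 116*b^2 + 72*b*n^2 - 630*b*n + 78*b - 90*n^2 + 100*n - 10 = 48*b^3 - 138*b^2 + 84*b + n^2*(72*b - 63) + n*(440*b^2 - 401*b + 14)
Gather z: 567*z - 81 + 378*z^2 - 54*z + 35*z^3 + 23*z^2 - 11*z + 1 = 35*z^3 + 401*z^2 + 502*z - 80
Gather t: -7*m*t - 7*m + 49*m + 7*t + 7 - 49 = 42*m + t*(7 - 7*m) - 42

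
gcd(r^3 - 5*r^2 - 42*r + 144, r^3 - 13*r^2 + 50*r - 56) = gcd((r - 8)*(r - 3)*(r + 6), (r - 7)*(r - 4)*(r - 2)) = 1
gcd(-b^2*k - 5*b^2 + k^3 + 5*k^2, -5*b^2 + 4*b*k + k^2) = b - k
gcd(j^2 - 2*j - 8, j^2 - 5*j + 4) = j - 4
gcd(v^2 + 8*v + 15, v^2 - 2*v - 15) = v + 3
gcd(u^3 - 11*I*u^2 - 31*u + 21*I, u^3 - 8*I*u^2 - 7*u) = u^2 - 8*I*u - 7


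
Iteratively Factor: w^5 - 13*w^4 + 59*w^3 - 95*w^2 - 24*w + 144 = (w - 4)*(w^4 - 9*w^3 + 23*w^2 - 3*w - 36) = (w - 4)*(w - 3)*(w^3 - 6*w^2 + 5*w + 12) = (w - 4)*(w - 3)*(w + 1)*(w^2 - 7*w + 12) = (w - 4)^2*(w - 3)*(w + 1)*(w - 3)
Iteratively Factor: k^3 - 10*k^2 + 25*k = (k - 5)*(k^2 - 5*k) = (k - 5)^2*(k)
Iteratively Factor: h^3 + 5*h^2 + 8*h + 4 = (h + 2)*(h^2 + 3*h + 2) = (h + 2)^2*(h + 1)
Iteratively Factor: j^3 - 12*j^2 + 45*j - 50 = (j - 2)*(j^2 - 10*j + 25) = (j - 5)*(j - 2)*(j - 5)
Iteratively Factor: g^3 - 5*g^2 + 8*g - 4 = (g - 2)*(g^2 - 3*g + 2) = (g - 2)^2*(g - 1)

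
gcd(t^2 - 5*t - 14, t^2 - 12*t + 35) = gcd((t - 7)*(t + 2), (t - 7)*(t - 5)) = t - 7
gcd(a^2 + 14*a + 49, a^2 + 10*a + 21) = a + 7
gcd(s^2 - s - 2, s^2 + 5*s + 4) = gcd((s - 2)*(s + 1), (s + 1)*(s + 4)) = s + 1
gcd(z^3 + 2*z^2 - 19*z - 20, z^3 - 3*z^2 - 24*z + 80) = z^2 + z - 20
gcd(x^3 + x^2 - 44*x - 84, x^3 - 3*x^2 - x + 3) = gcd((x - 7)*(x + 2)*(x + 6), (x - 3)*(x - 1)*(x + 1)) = 1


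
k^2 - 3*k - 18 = (k - 6)*(k + 3)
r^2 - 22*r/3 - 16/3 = (r - 8)*(r + 2/3)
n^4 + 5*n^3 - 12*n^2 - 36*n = n*(n - 3)*(n + 2)*(n + 6)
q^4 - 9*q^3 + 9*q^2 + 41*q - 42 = (q - 7)*(q - 3)*(q - 1)*(q + 2)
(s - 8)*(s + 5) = s^2 - 3*s - 40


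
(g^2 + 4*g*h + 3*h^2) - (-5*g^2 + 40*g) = 6*g^2 + 4*g*h - 40*g + 3*h^2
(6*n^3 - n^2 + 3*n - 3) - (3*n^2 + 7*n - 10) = 6*n^3 - 4*n^2 - 4*n + 7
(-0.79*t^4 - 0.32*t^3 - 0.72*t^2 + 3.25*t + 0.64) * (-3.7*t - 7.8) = 2.923*t^5 + 7.346*t^4 + 5.16*t^3 - 6.409*t^2 - 27.718*t - 4.992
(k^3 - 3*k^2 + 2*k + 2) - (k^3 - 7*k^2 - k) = 4*k^2 + 3*k + 2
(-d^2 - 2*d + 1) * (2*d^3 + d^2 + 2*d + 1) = -2*d^5 - 5*d^4 - 2*d^3 - 4*d^2 + 1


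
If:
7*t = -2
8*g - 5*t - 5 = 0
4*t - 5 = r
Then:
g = 25/56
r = -43/7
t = -2/7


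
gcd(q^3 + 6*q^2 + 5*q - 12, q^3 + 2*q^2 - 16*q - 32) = q + 4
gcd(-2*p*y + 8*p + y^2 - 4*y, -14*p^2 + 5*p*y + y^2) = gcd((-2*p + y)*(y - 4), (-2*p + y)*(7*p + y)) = -2*p + y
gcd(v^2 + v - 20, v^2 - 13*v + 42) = 1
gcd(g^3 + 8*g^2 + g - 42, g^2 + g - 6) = g^2 + g - 6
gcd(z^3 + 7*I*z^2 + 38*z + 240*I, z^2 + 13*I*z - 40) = z^2 + 13*I*z - 40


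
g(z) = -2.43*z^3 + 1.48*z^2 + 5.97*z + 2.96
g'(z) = -7.29*z^2 + 2.96*z + 5.97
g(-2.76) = 48.85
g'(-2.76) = -57.73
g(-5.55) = 430.83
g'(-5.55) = -235.01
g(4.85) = -210.50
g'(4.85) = -151.15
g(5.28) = -281.95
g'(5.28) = -181.63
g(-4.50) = 227.50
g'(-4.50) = -154.97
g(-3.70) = 124.22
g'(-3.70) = -104.78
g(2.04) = 0.67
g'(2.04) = -18.33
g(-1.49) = 5.39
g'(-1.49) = -14.62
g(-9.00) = 1840.58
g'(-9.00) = -611.16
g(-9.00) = 1840.58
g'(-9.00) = -611.16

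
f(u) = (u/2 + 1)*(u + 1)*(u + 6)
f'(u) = (u/2 + 1)*(u + 1) + (u/2 + 1)*(u + 6) + (u + 1)*(u + 6)/2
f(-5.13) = 5.62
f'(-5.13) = 3.31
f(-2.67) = 1.86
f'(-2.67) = -3.34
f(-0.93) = 0.19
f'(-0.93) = 2.93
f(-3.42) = 4.43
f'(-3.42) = -3.24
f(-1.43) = -0.56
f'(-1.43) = 0.20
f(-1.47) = -0.56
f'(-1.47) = 0.01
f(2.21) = 55.48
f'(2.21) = 37.22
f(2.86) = 83.11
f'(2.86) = 48.01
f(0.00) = 6.00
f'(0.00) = 10.00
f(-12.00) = -330.00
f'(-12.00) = 118.00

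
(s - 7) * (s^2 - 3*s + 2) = s^3 - 10*s^2 + 23*s - 14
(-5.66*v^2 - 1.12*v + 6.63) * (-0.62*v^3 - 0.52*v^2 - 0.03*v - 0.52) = 3.5092*v^5 + 3.6376*v^4 - 3.3584*v^3 - 0.4708*v^2 + 0.3835*v - 3.4476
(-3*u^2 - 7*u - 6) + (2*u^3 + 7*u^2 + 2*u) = 2*u^3 + 4*u^2 - 5*u - 6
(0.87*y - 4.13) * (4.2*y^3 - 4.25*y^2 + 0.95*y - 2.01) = 3.654*y^4 - 21.0435*y^3 + 18.379*y^2 - 5.6722*y + 8.3013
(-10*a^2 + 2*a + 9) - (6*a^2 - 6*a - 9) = -16*a^2 + 8*a + 18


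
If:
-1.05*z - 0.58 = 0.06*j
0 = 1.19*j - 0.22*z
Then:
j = -0.10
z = -0.55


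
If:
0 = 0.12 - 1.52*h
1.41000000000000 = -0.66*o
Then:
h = 0.08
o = -2.14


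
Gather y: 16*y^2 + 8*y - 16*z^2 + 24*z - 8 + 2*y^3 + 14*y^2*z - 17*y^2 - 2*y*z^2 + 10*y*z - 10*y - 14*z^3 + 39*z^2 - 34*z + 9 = 2*y^3 + y^2*(14*z - 1) + y*(-2*z^2 + 10*z - 2) - 14*z^3 + 23*z^2 - 10*z + 1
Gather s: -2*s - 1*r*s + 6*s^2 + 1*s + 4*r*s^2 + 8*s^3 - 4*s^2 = 8*s^3 + s^2*(4*r + 2) + s*(-r - 1)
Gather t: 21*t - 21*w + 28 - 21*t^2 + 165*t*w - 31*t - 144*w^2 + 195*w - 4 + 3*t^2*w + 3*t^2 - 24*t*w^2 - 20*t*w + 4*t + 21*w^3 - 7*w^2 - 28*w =t^2*(3*w - 18) + t*(-24*w^2 + 145*w - 6) + 21*w^3 - 151*w^2 + 146*w + 24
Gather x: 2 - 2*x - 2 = -2*x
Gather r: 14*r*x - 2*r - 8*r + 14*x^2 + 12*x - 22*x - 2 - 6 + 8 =r*(14*x - 10) + 14*x^2 - 10*x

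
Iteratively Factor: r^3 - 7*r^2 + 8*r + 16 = (r - 4)*(r^2 - 3*r - 4) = (r - 4)^2*(r + 1)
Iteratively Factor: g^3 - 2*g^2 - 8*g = (g + 2)*(g^2 - 4*g) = (g - 4)*(g + 2)*(g)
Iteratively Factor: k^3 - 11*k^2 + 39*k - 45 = (k - 3)*(k^2 - 8*k + 15) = (k - 3)^2*(k - 5)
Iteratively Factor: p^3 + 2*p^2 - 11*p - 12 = (p + 4)*(p^2 - 2*p - 3) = (p + 1)*(p + 4)*(p - 3)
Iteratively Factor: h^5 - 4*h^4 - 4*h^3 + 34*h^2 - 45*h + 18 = (h - 3)*(h^4 - h^3 - 7*h^2 + 13*h - 6) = (h - 3)*(h + 3)*(h^3 - 4*h^2 + 5*h - 2) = (h - 3)*(h - 1)*(h + 3)*(h^2 - 3*h + 2) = (h - 3)*(h - 2)*(h - 1)*(h + 3)*(h - 1)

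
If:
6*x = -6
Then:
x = -1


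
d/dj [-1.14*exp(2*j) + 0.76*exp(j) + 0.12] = (0.76 - 2.28*exp(j))*exp(j)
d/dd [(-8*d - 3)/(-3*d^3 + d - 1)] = (24*d^3 - 8*d - (8*d + 3)*(9*d^2 - 1) + 8)/(3*d^3 - d + 1)^2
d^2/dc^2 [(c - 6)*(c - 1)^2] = 6*c - 16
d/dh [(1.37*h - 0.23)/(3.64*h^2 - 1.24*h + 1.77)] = (-4.9868*h^2 + 1.6744*h + 2.1397)/(13.2496*h^4 - 9.0272*h^3 + 14.4232*h^2 - 4.3896*h + 3.1329)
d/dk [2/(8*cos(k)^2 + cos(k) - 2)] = 2*(16*cos(k) + 1)*sin(k)/(8*cos(k)^2 + cos(k) - 2)^2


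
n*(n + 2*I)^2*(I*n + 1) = I*n^4 - 3*n^3 - 4*n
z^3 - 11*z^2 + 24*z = z*(z - 8)*(z - 3)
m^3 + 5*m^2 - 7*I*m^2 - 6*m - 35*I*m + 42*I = (m - 1)*(m + 6)*(m - 7*I)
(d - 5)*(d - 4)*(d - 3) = d^3 - 12*d^2 + 47*d - 60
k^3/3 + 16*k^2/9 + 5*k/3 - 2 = (k/3 + 1)*(k - 2/3)*(k + 3)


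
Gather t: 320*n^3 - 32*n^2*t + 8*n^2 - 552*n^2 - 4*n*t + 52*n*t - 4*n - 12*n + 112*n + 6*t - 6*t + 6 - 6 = 320*n^3 - 544*n^2 + 96*n + t*(-32*n^2 + 48*n)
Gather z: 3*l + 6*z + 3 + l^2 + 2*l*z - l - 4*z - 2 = l^2 + 2*l + z*(2*l + 2) + 1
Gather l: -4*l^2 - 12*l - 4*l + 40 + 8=-4*l^2 - 16*l + 48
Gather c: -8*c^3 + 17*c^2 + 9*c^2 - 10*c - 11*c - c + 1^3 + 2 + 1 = -8*c^3 + 26*c^2 - 22*c + 4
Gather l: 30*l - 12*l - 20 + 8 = 18*l - 12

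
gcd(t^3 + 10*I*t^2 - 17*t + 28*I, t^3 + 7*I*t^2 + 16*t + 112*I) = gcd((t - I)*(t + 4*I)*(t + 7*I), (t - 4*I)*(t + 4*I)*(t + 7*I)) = t^2 + 11*I*t - 28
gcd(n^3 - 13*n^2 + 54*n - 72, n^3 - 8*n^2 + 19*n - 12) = n^2 - 7*n + 12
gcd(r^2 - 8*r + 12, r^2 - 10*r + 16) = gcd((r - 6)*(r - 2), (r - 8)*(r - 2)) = r - 2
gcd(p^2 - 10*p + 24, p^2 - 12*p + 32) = p - 4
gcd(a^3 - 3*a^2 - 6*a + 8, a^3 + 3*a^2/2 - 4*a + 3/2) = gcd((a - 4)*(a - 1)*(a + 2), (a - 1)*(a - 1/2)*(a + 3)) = a - 1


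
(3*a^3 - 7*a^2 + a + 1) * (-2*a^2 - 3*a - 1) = -6*a^5 + 5*a^4 + 16*a^3 + 2*a^2 - 4*a - 1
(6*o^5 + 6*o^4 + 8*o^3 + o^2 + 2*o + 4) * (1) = 6*o^5 + 6*o^4 + 8*o^3 + o^2 + 2*o + 4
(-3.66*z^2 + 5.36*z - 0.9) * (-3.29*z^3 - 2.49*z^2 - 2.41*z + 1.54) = 12.0414*z^5 - 8.521*z^4 - 1.5648*z^3 - 16.313*z^2 + 10.4234*z - 1.386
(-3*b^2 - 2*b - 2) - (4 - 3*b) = -3*b^2 + b - 6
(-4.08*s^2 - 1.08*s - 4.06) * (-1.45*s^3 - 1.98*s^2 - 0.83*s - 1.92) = 5.916*s^5 + 9.6444*s^4 + 11.4118*s^3 + 16.7688*s^2 + 5.4434*s + 7.7952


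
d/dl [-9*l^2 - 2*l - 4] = -18*l - 2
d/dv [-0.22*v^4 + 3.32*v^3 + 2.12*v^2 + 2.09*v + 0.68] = -0.88*v^3 + 9.96*v^2 + 4.24*v + 2.09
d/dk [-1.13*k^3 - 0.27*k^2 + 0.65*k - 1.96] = -3.39*k^2 - 0.54*k + 0.65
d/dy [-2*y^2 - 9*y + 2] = -4*y - 9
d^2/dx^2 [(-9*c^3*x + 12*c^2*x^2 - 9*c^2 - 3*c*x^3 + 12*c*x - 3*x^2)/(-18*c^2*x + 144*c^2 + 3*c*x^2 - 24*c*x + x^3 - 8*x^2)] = 6*(288*c^4 + 144*c^3*x - 2652*c^3 + 7*c^2*x^3 - 144*c^2*x^2 + 18*c^2*x - 336*c^2 - 8*c*x^3 + 3*c*x^2 - 168*c*x + 448*c - x^3)/(216*c^3*x^3 - 5184*c^3*x^2 + 41472*c^3*x - 110592*c^3 + 108*c^2*x^4 - 2592*c^2*x^3 + 20736*c^2*x^2 - 55296*c^2*x + 18*c*x^5 - 432*c*x^4 + 3456*c*x^3 - 9216*c*x^2 + x^6 - 24*x^5 + 192*x^4 - 512*x^3)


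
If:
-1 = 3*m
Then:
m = -1/3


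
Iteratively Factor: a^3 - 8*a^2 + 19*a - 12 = (a - 4)*(a^2 - 4*a + 3) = (a - 4)*(a - 3)*(a - 1)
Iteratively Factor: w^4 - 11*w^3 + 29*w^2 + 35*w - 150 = (w - 5)*(w^3 - 6*w^2 - w + 30) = (w - 5)*(w + 2)*(w^2 - 8*w + 15) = (w - 5)^2*(w + 2)*(w - 3)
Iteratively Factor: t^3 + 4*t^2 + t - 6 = (t + 3)*(t^2 + t - 2) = (t + 2)*(t + 3)*(t - 1)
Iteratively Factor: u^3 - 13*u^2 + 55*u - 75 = (u - 3)*(u^2 - 10*u + 25) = (u - 5)*(u - 3)*(u - 5)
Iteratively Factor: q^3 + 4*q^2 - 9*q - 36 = (q + 4)*(q^2 - 9) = (q - 3)*(q + 4)*(q + 3)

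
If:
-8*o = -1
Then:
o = 1/8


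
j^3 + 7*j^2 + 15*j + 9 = (j + 1)*(j + 3)^2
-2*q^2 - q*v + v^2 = (-2*q + v)*(q + v)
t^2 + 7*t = t*(t + 7)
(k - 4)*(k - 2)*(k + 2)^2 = k^4 - 2*k^3 - 12*k^2 + 8*k + 32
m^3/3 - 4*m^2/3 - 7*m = m*(m/3 + 1)*(m - 7)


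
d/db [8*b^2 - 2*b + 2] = 16*b - 2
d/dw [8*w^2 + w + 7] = 16*w + 1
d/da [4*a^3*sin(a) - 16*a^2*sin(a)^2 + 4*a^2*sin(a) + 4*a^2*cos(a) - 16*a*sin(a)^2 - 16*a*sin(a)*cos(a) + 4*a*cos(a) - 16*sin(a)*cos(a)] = 4*a^3*cos(a) + 8*a^2*sin(a) - 16*a^2*sin(2*a) + 4*a^2*cos(a) + 4*a*sin(a) - 16*a*sin(2*a) + 8*a*cos(a) - 16*a - 8*sqrt(2)*sin(2*a + pi/4) + 4*cos(a) - 8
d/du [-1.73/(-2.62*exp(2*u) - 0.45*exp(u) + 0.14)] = (-9.0652*exp(u) - 0.7785)*exp(u)/(2.62*exp(2*u) + 0.45*exp(u) - 0.14)^2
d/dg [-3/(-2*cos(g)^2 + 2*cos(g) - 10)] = 3*(2*cos(g) - 1)*sin(g)/(2*(sin(g)^2 + cos(g) - 6)^2)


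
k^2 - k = k*(k - 1)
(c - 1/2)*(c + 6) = c^2 + 11*c/2 - 3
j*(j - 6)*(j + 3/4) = j^3 - 21*j^2/4 - 9*j/2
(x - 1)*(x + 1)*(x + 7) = x^3 + 7*x^2 - x - 7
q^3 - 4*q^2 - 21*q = q*(q - 7)*(q + 3)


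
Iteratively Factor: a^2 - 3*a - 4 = (a - 4)*(a + 1)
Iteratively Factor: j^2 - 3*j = (j)*(j - 3)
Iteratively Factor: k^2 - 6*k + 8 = (k - 4)*(k - 2)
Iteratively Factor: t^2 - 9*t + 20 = (t - 4)*(t - 5)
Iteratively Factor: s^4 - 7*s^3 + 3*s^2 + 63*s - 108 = (s - 3)*(s^3 - 4*s^2 - 9*s + 36) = (s - 4)*(s - 3)*(s^2 - 9) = (s - 4)*(s - 3)*(s + 3)*(s - 3)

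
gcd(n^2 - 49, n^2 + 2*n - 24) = 1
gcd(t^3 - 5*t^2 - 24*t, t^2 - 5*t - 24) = t^2 - 5*t - 24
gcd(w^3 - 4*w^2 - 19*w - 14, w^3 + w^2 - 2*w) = w + 2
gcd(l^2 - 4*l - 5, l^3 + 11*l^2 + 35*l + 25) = l + 1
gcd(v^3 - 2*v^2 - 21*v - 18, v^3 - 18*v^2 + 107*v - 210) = v - 6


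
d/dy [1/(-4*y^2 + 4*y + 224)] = (2*y - 1)/(4*(-y^2 + y + 56)^2)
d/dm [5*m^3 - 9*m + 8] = 15*m^2 - 9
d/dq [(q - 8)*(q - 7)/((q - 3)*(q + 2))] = 2*(7*q^2 - 62*q + 73)/(q^4 - 2*q^3 - 11*q^2 + 12*q + 36)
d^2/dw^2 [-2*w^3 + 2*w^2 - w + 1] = 4 - 12*w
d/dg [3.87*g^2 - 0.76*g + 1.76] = 7.74*g - 0.76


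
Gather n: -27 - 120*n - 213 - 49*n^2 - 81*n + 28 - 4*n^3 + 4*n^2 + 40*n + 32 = -4*n^3 - 45*n^2 - 161*n - 180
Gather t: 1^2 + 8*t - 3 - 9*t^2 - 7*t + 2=-9*t^2 + t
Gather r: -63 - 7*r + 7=-7*r - 56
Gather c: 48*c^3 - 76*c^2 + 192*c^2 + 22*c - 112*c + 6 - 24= 48*c^3 + 116*c^2 - 90*c - 18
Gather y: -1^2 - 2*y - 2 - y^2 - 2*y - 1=-y^2 - 4*y - 4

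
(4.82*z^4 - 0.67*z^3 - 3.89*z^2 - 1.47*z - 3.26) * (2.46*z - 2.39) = 11.8572*z^5 - 13.168*z^4 - 7.9681*z^3 + 5.6809*z^2 - 4.5063*z + 7.7914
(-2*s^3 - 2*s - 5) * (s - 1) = -2*s^4 + 2*s^3 - 2*s^2 - 3*s + 5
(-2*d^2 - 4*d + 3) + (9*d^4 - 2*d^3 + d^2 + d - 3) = 9*d^4 - 2*d^3 - d^2 - 3*d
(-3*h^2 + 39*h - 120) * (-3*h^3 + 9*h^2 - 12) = 9*h^5 - 144*h^4 + 711*h^3 - 1044*h^2 - 468*h + 1440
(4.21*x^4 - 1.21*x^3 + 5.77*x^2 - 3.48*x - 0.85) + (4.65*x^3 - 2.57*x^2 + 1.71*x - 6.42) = 4.21*x^4 + 3.44*x^3 + 3.2*x^2 - 1.77*x - 7.27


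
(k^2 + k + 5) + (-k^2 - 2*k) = 5 - k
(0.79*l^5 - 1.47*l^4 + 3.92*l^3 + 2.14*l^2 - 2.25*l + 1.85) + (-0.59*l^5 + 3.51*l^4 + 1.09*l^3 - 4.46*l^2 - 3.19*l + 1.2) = 0.2*l^5 + 2.04*l^4 + 5.01*l^3 - 2.32*l^2 - 5.44*l + 3.05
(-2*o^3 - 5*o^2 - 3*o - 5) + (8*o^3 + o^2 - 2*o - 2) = 6*o^3 - 4*o^2 - 5*o - 7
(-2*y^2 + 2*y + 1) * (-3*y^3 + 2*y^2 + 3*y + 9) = 6*y^5 - 10*y^4 - 5*y^3 - 10*y^2 + 21*y + 9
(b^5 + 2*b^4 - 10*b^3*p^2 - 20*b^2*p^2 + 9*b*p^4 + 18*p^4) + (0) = b^5 + 2*b^4 - 10*b^3*p^2 - 20*b^2*p^2 + 9*b*p^4 + 18*p^4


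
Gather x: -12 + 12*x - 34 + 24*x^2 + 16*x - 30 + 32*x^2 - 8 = 56*x^2 + 28*x - 84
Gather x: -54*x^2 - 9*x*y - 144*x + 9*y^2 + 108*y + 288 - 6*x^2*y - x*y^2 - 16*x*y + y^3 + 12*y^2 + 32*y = x^2*(-6*y - 54) + x*(-y^2 - 25*y - 144) + y^3 + 21*y^2 + 140*y + 288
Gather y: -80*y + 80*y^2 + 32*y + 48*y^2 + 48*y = 128*y^2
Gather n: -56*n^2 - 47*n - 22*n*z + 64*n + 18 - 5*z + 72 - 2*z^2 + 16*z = -56*n^2 + n*(17 - 22*z) - 2*z^2 + 11*z + 90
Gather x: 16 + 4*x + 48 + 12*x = 16*x + 64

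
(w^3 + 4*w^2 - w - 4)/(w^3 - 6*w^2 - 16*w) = (-w^3 - 4*w^2 + w + 4)/(w*(-w^2 + 6*w + 16))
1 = 1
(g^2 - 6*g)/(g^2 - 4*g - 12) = g/(g + 2)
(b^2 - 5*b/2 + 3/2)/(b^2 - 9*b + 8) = (b - 3/2)/(b - 8)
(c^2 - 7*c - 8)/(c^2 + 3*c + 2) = (c - 8)/(c + 2)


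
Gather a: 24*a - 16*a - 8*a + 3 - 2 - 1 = 0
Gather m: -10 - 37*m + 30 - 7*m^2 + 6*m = -7*m^2 - 31*m + 20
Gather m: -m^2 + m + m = -m^2 + 2*m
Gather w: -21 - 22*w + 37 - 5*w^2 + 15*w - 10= -5*w^2 - 7*w + 6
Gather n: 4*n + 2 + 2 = 4*n + 4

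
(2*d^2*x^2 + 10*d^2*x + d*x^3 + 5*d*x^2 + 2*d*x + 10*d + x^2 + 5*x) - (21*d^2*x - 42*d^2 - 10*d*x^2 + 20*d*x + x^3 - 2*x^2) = 2*d^2*x^2 - 11*d^2*x + 42*d^2 + d*x^3 + 15*d*x^2 - 18*d*x + 10*d - x^3 + 3*x^2 + 5*x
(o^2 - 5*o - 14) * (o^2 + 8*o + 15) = o^4 + 3*o^3 - 39*o^2 - 187*o - 210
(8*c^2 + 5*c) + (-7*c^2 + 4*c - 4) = c^2 + 9*c - 4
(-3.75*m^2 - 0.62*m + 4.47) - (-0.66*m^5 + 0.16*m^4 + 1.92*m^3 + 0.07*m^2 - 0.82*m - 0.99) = 0.66*m^5 - 0.16*m^4 - 1.92*m^3 - 3.82*m^2 + 0.2*m + 5.46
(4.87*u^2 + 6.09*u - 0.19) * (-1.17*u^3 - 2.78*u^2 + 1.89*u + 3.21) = -5.6979*u^5 - 20.6639*u^4 - 7.5036*u^3 + 27.671*u^2 + 19.1898*u - 0.6099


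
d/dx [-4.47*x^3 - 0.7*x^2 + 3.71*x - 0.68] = -13.41*x^2 - 1.4*x + 3.71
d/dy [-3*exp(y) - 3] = -3*exp(y)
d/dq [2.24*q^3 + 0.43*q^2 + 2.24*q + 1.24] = 6.72*q^2 + 0.86*q + 2.24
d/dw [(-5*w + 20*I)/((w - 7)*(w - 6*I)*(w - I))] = 5*((w - 7)*(w - 6*I)*(w - 4*I) - (w - 7)*(w - 6*I)*(w - I) + (w - 7)*(w - 4*I)*(w - I) + (w - 6*I)*(w - 4*I)*(w - I))/((w - 7)^2*(w - 6*I)^2*(w - I)^2)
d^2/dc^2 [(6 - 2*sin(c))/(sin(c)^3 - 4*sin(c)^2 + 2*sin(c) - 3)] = 2*(4*sin(c)^7 - 39*sin(c)^6 + 134*sin(c)^5 - 97*sin(c)^4 - 301*sin(c)^3 + 426*sin(c)^2 - 27*sin(c) - 60)/(sin(c)^3 - 4*sin(c)^2 + 2*sin(c) - 3)^3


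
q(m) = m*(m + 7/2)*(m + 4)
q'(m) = m*(m + 7/2) + m*(m + 4) + (m + 7/2)*(m + 4)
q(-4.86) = -5.68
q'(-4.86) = 11.96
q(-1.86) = -6.53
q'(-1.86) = -3.52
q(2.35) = 87.30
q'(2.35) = 65.82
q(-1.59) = -7.32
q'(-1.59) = -2.27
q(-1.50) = -7.50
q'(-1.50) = -1.75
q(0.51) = 9.22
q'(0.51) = 22.43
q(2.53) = 99.62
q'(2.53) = 71.15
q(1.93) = 62.15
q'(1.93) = 54.12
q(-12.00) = -816.00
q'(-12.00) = 266.00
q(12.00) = 2976.00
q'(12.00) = 626.00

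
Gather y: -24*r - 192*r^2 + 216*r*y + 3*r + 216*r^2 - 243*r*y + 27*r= 24*r^2 - 27*r*y + 6*r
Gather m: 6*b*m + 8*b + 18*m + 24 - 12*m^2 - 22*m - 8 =8*b - 12*m^2 + m*(6*b - 4) + 16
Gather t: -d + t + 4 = -d + t + 4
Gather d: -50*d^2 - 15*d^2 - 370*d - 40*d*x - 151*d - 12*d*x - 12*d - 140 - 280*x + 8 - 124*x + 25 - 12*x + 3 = -65*d^2 + d*(-52*x - 533) - 416*x - 104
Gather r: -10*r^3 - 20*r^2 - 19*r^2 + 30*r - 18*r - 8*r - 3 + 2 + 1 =-10*r^3 - 39*r^2 + 4*r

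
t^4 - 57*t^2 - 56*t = t*(t - 8)*(t + 1)*(t + 7)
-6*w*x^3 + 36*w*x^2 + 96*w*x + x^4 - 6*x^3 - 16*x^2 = x*(-6*w + x)*(x - 8)*(x + 2)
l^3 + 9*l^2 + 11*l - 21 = (l - 1)*(l + 3)*(l + 7)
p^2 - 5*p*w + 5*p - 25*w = (p + 5)*(p - 5*w)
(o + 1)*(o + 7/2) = o^2 + 9*o/2 + 7/2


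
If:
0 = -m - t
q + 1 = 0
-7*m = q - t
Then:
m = 1/8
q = -1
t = -1/8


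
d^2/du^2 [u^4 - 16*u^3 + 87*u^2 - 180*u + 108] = 12*u^2 - 96*u + 174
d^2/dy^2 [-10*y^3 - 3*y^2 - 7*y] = -60*y - 6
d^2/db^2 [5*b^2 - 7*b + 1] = 10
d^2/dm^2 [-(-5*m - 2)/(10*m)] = 2/(5*m^3)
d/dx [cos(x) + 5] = -sin(x)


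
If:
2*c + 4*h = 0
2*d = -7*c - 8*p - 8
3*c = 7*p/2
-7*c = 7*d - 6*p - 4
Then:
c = -448/653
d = 492/653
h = 224/653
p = -384/653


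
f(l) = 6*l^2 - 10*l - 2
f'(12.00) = 134.00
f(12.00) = 742.00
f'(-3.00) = -46.00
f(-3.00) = 82.00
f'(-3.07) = -46.84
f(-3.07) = 85.25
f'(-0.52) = -16.24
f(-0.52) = 4.82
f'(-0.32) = -13.84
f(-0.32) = 1.81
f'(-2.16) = -35.92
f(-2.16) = 47.59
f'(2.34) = 18.08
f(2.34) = 7.45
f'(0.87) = 0.44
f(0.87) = -6.16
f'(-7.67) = -102.04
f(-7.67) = 427.67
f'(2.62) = 21.44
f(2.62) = 12.99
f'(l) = 12*l - 10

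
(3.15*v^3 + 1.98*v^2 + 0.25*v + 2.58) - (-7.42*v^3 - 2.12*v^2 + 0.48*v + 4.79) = 10.57*v^3 + 4.1*v^2 - 0.23*v - 2.21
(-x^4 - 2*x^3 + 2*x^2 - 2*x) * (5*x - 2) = -5*x^5 - 8*x^4 + 14*x^3 - 14*x^2 + 4*x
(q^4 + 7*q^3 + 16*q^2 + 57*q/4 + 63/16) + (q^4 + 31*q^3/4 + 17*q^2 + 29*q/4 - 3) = 2*q^4 + 59*q^3/4 + 33*q^2 + 43*q/2 + 15/16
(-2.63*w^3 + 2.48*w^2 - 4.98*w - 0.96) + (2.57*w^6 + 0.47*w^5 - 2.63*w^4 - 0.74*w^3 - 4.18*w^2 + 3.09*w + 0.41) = 2.57*w^6 + 0.47*w^5 - 2.63*w^4 - 3.37*w^3 - 1.7*w^2 - 1.89*w - 0.55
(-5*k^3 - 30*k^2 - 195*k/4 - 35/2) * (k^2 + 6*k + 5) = -5*k^5 - 60*k^4 - 1015*k^3/4 - 460*k^2 - 1395*k/4 - 175/2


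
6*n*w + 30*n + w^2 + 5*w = (6*n + w)*(w + 5)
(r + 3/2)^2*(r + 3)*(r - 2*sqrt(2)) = r^4 - 2*sqrt(2)*r^3 + 6*r^3 - 12*sqrt(2)*r^2 + 45*r^2/4 - 45*sqrt(2)*r/2 + 27*r/4 - 27*sqrt(2)/2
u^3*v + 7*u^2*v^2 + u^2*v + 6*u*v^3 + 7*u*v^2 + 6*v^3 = (u + v)*(u + 6*v)*(u*v + v)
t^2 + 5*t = t*(t + 5)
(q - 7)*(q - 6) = q^2 - 13*q + 42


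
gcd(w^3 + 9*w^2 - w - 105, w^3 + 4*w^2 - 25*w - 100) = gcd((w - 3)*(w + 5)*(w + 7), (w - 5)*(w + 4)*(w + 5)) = w + 5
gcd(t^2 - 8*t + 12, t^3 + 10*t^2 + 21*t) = 1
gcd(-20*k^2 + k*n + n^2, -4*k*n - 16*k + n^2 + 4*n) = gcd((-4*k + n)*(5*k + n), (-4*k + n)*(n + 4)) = 4*k - n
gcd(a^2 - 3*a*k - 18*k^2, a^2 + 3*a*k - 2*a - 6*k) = a + 3*k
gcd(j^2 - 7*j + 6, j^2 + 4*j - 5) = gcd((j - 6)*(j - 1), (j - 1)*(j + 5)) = j - 1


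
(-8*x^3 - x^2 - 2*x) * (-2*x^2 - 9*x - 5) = 16*x^5 + 74*x^4 + 53*x^3 + 23*x^2 + 10*x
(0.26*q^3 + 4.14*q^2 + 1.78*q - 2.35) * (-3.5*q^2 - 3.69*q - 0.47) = -0.91*q^5 - 15.4494*q^4 - 21.6288*q^3 - 0.289000000000001*q^2 + 7.8349*q + 1.1045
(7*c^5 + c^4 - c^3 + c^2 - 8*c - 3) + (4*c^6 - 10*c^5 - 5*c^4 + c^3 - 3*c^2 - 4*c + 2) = 4*c^6 - 3*c^5 - 4*c^4 - 2*c^2 - 12*c - 1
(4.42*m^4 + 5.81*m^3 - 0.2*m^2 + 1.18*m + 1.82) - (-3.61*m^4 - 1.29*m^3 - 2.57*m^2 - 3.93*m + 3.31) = 8.03*m^4 + 7.1*m^3 + 2.37*m^2 + 5.11*m - 1.49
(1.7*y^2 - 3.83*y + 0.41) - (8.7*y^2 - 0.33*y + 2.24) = -7.0*y^2 - 3.5*y - 1.83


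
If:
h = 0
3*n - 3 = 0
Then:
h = 0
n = 1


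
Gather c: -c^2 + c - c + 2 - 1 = 1 - c^2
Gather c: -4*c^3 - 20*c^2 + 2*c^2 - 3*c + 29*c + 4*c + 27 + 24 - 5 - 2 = -4*c^3 - 18*c^2 + 30*c + 44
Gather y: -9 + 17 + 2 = 10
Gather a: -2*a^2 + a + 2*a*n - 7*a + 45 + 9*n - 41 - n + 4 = -2*a^2 + a*(2*n - 6) + 8*n + 8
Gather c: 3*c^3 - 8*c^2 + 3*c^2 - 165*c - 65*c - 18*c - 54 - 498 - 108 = 3*c^3 - 5*c^2 - 248*c - 660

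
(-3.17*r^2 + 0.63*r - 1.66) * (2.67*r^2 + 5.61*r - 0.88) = -8.4639*r^4 - 16.1016*r^3 + 1.8917*r^2 - 9.867*r + 1.4608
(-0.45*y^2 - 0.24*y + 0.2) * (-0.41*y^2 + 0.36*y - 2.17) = 0.1845*y^4 - 0.0636*y^3 + 0.8081*y^2 + 0.5928*y - 0.434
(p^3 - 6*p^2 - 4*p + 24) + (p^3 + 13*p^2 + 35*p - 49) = 2*p^3 + 7*p^2 + 31*p - 25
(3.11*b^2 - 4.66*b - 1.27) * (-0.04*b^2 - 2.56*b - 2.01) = -0.1244*b^4 - 7.7752*b^3 + 5.7293*b^2 + 12.6178*b + 2.5527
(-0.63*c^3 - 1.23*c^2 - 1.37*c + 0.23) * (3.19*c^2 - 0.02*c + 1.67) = -2.0097*c^5 - 3.9111*c^4 - 5.3978*c^3 - 1.293*c^2 - 2.2925*c + 0.3841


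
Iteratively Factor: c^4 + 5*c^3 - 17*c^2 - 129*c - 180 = (c + 3)*(c^3 + 2*c^2 - 23*c - 60) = (c + 3)*(c + 4)*(c^2 - 2*c - 15) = (c - 5)*(c + 3)*(c + 4)*(c + 3)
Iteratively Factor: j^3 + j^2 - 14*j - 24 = (j + 3)*(j^2 - 2*j - 8) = (j - 4)*(j + 3)*(j + 2)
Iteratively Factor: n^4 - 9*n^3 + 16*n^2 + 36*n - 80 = (n - 5)*(n^3 - 4*n^2 - 4*n + 16) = (n - 5)*(n - 4)*(n^2 - 4) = (n - 5)*(n - 4)*(n - 2)*(n + 2)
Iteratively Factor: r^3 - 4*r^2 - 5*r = (r + 1)*(r^2 - 5*r) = r*(r + 1)*(r - 5)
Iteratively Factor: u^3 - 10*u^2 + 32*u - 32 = (u - 4)*(u^2 - 6*u + 8) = (u - 4)*(u - 2)*(u - 4)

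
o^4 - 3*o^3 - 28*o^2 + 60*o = o*(o - 6)*(o - 2)*(o + 5)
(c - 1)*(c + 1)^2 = c^3 + c^2 - c - 1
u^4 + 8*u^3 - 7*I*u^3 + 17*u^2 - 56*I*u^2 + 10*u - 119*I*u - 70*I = (u + 1)*(u + 2)*(u + 5)*(u - 7*I)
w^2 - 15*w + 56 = (w - 8)*(w - 7)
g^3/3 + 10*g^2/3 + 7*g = g*(g/3 + 1)*(g + 7)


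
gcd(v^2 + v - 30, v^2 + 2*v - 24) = v + 6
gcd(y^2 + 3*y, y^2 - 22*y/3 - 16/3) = 1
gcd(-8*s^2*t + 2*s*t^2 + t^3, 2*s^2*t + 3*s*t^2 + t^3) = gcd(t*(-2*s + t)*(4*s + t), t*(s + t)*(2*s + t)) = t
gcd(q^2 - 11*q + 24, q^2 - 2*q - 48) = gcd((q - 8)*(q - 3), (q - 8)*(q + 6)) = q - 8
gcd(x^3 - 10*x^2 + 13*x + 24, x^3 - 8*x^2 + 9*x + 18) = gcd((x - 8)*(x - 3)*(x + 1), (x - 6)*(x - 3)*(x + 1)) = x^2 - 2*x - 3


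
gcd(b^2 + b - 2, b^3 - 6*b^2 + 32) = b + 2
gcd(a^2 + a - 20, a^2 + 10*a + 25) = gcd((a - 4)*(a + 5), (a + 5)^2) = a + 5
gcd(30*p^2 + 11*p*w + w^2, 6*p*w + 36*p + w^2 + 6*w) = 6*p + w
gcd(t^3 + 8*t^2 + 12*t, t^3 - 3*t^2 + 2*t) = t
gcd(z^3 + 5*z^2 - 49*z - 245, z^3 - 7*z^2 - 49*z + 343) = z^2 - 49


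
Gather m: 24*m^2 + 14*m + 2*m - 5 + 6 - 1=24*m^2 + 16*m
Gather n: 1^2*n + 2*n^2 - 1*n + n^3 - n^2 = n^3 + n^2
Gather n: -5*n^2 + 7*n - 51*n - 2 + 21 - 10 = -5*n^2 - 44*n + 9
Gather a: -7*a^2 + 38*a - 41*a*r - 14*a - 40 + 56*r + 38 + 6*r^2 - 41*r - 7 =-7*a^2 + a*(24 - 41*r) + 6*r^2 + 15*r - 9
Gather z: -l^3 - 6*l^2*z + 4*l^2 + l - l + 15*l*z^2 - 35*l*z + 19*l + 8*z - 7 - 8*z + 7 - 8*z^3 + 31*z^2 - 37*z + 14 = -l^3 + 4*l^2 + 19*l - 8*z^3 + z^2*(15*l + 31) + z*(-6*l^2 - 35*l - 37) + 14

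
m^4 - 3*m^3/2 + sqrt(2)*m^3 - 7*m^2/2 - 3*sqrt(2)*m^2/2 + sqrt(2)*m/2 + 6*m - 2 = (m - 1)*(m - 1/2)*(m - sqrt(2))*(m + 2*sqrt(2))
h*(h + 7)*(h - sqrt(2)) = h^3 - sqrt(2)*h^2 + 7*h^2 - 7*sqrt(2)*h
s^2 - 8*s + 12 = (s - 6)*(s - 2)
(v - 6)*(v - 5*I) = v^2 - 6*v - 5*I*v + 30*I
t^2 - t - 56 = (t - 8)*(t + 7)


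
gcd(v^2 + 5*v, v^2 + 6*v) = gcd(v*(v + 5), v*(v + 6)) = v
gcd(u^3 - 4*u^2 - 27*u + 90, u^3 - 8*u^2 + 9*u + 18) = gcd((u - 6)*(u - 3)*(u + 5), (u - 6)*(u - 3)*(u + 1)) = u^2 - 9*u + 18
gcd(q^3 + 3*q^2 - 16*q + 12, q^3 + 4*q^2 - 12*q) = q^2 + 4*q - 12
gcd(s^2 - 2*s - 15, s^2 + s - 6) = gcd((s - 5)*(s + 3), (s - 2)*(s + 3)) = s + 3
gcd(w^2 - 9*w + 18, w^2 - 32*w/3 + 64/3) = 1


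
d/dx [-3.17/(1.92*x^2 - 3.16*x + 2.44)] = (12.1728*x - 10.0172)/(1.92*x^2 - 3.16*x + 2.44)^2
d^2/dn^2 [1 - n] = 0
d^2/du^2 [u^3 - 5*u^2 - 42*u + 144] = 6*u - 10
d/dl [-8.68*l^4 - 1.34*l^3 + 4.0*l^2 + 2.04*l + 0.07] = -34.72*l^3 - 4.02*l^2 + 8.0*l + 2.04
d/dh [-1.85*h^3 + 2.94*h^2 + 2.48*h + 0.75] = -5.55*h^2 + 5.88*h + 2.48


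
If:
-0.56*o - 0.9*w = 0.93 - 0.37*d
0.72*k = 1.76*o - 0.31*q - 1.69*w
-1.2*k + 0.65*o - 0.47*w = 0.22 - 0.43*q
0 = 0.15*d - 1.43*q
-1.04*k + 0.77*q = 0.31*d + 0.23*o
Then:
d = 1.28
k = -0.21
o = -0.34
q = 0.13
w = -0.29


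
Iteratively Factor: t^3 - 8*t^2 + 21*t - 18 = (t - 2)*(t^2 - 6*t + 9) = (t - 3)*(t - 2)*(t - 3)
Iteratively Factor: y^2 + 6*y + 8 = (y + 4)*(y + 2)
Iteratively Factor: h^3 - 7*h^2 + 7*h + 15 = (h - 3)*(h^2 - 4*h - 5) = (h - 3)*(h + 1)*(h - 5)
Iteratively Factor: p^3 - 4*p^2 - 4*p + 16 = (p - 2)*(p^2 - 2*p - 8) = (p - 2)*(p + 2)*(p - 4)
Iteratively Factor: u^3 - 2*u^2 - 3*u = (u + 1)*(u^2 - 3*u) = u*(u + 1)*(u - 3)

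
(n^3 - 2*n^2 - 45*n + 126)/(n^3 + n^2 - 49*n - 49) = (n^2 - 9*n + 18)/(n^2 - 6*n - 7)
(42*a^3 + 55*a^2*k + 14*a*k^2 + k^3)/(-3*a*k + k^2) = (-42*a^3 - 55*a^2*k - 14*a*k^2 - k^3)/(k*(3*a - k))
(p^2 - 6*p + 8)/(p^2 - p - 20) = (-p^2 + 6*p - 8)/(-p^2 + p + 20)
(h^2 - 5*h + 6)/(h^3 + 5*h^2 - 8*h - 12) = (h - 3)/(h^2 + 7*h + 6)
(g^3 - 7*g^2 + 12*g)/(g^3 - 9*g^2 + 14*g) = (g^2 - 7*g + 12)/(g^2 - 9*g + 14)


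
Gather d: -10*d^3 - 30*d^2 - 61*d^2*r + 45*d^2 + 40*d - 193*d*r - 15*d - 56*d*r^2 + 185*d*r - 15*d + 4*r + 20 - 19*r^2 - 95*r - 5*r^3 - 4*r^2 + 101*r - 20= -10*d^3 + d^2*(15 - 61*r) + d*(-56*r^2 - 8*r + 10) - 5*r^3 - 23*r^2 + 10*r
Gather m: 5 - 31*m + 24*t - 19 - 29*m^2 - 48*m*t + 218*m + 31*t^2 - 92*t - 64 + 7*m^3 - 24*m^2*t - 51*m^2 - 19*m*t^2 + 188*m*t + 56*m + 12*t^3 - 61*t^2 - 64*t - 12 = 7*m^3 + m^2*(-24*t - 80) + m*(-19*t^2 + 140*t + 243) + 12*t^3 - 30*t^2 - 132*t - 90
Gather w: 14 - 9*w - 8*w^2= -8*w^2 - 9*w + 14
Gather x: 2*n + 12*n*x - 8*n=12*n*x - 6*n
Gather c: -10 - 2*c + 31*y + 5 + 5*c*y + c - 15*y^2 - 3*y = c*(5*y - 1) - 15*y^2 + 28*y - 5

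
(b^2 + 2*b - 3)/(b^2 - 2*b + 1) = (b + 3)/(b - 1)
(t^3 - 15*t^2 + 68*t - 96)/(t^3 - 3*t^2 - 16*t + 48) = (t - 8)/(t + 4)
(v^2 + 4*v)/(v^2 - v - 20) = v/(v - 5)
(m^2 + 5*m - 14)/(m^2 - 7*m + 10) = (m + 7)/(m - 5)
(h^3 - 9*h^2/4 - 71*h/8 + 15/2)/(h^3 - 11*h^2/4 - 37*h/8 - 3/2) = (8*h^2 + 14*h - 15)/(8*h^2 + 10*h + 3)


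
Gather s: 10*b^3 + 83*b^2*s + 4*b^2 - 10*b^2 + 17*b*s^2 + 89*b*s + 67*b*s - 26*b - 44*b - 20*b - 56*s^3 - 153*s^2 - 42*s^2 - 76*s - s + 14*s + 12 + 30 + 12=10*b^3 - 6*b^2 - 90*b - 56*s^3 + s^2*(17*b - 195) + s*(83*b^2 + 156*b - 63) + 54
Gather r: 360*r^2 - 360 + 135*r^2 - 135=495*r^2 - 495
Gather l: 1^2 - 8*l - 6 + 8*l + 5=0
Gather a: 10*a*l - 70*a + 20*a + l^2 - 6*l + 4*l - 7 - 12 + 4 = a*(10*l - 50) + l^2 - 2*l - 15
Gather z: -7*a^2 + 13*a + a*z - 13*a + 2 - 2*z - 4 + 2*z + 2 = -7*a^2 + a*z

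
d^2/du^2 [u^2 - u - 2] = 2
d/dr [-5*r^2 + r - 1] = 1 - 10*r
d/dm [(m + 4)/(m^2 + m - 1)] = (m^2 + m - (m + 4)*(2*m + 1) - 1)/(m^2 + m - 1)^2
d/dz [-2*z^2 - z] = -4*z - 1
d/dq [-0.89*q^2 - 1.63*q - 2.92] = -1.78*q - 1.63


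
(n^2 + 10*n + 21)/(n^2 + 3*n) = (n + 7)/n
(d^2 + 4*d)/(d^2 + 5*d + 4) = d/(d + 1)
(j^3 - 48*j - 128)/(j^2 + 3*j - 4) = (j^2 - 4*j - 32)/(j - 1)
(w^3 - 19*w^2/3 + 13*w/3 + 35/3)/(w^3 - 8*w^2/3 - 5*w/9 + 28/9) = 3*(w - 5)/(3*w - 4)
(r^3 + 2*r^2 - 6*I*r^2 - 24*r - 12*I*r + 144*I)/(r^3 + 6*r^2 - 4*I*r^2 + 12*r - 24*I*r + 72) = (r - 4)/(r + 2*I)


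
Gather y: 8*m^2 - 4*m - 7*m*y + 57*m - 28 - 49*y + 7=8*m^2 + 53*m + y*(-7*m - 49) - 21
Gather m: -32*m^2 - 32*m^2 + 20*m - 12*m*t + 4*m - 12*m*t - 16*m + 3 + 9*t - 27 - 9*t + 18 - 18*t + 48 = -64*m^2 + m*(8 - 24*t) - 18*t + 42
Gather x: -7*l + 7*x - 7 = -7*l + 7*x - 7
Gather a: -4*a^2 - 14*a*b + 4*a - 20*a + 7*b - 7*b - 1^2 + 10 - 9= -4*a^2 + a*(-14*b - 16)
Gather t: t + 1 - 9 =t - 8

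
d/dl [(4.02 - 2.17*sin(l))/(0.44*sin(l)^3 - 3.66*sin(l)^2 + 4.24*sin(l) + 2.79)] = (1.9096*sin(l)^3 - 13.2486*sin(l)^2 + 29.4264*sin(l) - 23.0991)*cos(l)/(0.1936*sin(l)^6 - 3.2208*sin(l)^5 + 17.1268*sin(l)^4 - 28.5816*sin(l)^3 - 2.4452*sin(l)^2 + 23.6592*sin(l) + 7.7841)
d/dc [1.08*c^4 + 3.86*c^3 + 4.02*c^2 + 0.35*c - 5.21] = 4.32*c^3 + 11.58*c^2 + 8.04*c + 0.35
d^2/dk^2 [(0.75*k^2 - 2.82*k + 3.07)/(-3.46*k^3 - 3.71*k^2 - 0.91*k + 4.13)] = (-17.9574*k^6 + 202.559472*k^5 - 209.669772*k^4 - 715.641122*k^3 + 103.084548*k^2 - 66.152562*k - 103.551994)/(41.421736*k^9 + 133.243908*k^8 + 175.553826*k^7 - 27.175477*k^6 - 271.919277*k^5 - 239.342754*k^4 + 94.144435*k^3 + 179.583138*k^2 + 46.565337*k - 70.444997)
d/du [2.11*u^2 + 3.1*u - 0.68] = 4.22*u + 3.1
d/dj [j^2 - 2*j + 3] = 2*j - 2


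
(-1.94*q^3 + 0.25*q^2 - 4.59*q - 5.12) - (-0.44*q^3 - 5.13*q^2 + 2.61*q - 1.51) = -1.5*q^3 + 5.38*q^2 - 7.2*q - 3.61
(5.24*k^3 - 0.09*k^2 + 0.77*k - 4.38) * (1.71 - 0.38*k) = -1.9912*k^4 + 8.9946*k^3 - 0.4465*k^2 + 2.9811*k - 7.4898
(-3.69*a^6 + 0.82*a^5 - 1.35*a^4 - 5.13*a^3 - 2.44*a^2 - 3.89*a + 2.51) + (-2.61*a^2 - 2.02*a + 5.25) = -3.69*a^6 + 0.82*a^5 - 1.35*a^4 - 5.13*a^3 - 5.05*a^2 - 5.91*a + 7.76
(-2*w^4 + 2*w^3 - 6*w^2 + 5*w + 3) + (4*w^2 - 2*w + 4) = -2*w^4 + 2*w^3 - 2*w^2 + 3*w + 7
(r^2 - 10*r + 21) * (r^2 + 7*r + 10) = r^4 - 3*r^3 - 39*r^2 + 47*r + 210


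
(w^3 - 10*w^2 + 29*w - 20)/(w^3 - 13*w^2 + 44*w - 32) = (w - 5)/(w - 8)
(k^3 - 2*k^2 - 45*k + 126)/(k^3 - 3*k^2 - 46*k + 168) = (k - 3)/(k - 4)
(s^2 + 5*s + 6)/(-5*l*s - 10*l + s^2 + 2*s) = (s + 3)/(-5*l + s)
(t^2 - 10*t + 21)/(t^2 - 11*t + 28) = (t - 3)/(t - 4)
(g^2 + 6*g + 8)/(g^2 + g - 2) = (g + 4)/(g - 1)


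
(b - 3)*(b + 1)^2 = b^3 - b^2 - 5*b - 3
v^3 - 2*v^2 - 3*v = v*(v - 3)*(v + 1)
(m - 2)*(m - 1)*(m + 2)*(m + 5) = m^4 + 4*m^3 - 9*m^2 - 16*m + 20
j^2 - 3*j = j*(j - 3)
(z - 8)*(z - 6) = z^2 - 14*z + 48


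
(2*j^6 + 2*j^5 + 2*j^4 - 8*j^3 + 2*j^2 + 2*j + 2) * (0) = 0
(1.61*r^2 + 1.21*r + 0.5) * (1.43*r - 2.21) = 2.3023*r^3 - 1.8278*r^2 - 1.9591*r - 1.105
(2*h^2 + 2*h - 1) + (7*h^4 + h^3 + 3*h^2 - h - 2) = 7*h^4 + h^3 + 5*h^2 + h - 3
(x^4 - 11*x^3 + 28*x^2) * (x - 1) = x^5 - 12*x^4 + 39*x^3 - 28*x^2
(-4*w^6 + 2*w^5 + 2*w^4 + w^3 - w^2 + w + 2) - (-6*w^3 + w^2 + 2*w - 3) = -4*w^6 + 2*w^5 + 2*w^4 + 7*w^3 - 2*w^2 - w + 5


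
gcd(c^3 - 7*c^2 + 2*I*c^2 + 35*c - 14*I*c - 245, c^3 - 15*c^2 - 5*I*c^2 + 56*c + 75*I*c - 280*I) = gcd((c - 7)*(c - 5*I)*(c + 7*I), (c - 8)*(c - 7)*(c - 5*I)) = c^2 + c*(-7 - 5*I) + 35*I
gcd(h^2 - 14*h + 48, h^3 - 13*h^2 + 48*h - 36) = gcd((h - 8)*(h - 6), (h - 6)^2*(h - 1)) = h - 6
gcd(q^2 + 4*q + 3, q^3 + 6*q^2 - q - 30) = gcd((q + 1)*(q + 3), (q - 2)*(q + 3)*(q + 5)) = q + 3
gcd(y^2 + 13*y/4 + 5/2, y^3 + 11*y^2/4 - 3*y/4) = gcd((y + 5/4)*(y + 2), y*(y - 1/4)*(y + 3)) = 1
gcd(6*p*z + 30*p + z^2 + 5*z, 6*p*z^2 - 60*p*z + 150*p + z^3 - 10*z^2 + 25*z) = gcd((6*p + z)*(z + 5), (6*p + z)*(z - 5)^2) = 6*p + z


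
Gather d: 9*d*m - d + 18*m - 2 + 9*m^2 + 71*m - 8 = d*(9*m - 1) + 9*m^2 + 89*m - 10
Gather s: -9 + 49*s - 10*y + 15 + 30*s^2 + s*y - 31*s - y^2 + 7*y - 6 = 30*s^2 + s*(y + 18) - y^2 - 3*y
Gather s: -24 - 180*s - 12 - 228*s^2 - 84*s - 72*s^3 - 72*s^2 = -72*s^3 - 300*s^2 - 264*s - 36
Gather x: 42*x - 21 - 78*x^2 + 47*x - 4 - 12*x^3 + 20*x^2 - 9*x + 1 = -12*x^3 - 58*x^2 + 80*x - 24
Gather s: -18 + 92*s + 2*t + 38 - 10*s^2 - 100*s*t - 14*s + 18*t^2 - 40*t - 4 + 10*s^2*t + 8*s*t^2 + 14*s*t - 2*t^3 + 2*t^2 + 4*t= s^2*(10*t - 10) + s*(8*t^2 - 86*t + 78) - 2*t^3 + 20*t^2 - 34*t + 16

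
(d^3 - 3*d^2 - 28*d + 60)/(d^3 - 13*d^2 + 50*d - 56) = (d^2 - d - 30)/(d^2 - 11*d + 28)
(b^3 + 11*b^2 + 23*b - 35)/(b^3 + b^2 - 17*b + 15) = (b + 7)/(b - 3)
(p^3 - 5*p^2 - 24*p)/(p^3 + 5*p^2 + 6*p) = (p - 8)/(p + 2)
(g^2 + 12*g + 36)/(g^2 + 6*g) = (g + 6)/g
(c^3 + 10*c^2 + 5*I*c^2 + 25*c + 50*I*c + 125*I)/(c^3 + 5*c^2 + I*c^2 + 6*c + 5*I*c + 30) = (c^2 + 5*c*(1 + I) + 25*I)/(c^2 + I*c + 6)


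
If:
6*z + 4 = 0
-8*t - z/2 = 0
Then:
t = 1/24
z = -2/3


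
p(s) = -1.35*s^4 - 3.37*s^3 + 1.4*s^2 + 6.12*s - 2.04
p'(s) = -5.4*s^3 - 10.11*s^2 + 2.8*s + 6.12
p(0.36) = 0.16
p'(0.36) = 5.57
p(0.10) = -1.42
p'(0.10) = 6.29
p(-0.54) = -4.52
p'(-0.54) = 2.51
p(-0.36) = -3.93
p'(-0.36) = 4.05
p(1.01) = 0.69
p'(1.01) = -6.93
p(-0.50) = -4.41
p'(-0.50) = 2.87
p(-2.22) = -4.65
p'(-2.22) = 9.16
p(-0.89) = -4.85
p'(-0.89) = -0.57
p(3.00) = -171.42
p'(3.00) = -222.27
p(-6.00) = -1010.04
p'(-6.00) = 791.76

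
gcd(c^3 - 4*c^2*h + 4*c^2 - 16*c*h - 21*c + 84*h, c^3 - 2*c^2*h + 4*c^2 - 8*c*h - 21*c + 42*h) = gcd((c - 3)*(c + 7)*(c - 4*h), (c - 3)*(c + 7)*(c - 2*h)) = c^2 + 4*c - 21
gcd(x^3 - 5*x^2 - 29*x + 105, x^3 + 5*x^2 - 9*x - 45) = x^2 + 2*x - 15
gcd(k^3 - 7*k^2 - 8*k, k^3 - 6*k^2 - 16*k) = k^2 - 8*k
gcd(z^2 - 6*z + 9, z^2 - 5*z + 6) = z - 3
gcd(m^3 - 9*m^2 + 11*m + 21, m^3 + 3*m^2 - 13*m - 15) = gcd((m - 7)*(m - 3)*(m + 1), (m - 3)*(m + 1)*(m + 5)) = m^2 - 2*m - 3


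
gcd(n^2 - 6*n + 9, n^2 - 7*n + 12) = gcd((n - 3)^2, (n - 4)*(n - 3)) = n - 3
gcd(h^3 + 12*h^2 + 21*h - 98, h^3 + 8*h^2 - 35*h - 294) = h^2 + 14*h + 49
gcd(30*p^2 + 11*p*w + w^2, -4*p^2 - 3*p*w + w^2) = 1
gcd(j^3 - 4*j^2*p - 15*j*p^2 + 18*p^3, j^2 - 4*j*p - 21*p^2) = j + 3*p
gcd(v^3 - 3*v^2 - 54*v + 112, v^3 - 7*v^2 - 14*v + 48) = v^2 - 10*v + 16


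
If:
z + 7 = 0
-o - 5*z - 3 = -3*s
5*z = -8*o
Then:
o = 35/8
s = -221/24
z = -7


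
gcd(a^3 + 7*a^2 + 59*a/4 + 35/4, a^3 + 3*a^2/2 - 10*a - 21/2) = a^2 + 9*a/2 + 7/2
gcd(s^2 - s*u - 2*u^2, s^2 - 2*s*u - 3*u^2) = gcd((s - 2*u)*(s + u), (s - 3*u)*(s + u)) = s + u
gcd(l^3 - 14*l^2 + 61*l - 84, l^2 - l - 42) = l - 7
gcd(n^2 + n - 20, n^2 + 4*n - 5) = n + 5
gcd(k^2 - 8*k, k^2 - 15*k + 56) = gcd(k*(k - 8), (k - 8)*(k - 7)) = k - 8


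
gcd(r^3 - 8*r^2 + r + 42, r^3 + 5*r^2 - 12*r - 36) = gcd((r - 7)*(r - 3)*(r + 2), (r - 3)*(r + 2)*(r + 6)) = r^2 - r - 6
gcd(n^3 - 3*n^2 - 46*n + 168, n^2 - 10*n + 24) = n^2 - 10*n + 24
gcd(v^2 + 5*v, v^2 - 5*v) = v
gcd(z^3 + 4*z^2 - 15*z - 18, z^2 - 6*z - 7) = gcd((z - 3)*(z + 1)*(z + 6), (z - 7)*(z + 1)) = z + 1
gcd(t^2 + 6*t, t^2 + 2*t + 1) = 1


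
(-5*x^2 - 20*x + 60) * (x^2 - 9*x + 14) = -5*x^4 + 25*x^3 + 170*x^2 - 820*x + 840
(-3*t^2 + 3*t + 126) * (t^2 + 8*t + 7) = -3*t^4 - 21*t^3 + 129*t^2 + 1029*t + 882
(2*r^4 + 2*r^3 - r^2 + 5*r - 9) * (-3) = -6*r^4 - 6*r^3 + 3*r^2 - 15*r + 27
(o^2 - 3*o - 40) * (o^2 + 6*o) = o^4 + 3*o^3 - 58*o^2 - 240*o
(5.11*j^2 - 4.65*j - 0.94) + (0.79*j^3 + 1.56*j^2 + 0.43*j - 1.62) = 0.79*j^3 + 6.67*j^2 - 4.22*j - 2.56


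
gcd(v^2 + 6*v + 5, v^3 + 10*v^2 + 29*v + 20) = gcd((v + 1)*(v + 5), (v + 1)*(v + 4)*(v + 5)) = v^2 + 6*v + 5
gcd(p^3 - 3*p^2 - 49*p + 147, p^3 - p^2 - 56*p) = p + 7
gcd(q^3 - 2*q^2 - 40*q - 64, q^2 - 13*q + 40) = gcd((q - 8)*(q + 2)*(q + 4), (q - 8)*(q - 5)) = q - 8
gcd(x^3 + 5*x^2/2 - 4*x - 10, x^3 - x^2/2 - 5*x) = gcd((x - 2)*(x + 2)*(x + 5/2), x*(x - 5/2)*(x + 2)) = x + 2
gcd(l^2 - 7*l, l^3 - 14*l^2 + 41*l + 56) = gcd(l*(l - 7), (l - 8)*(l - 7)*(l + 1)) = l - 7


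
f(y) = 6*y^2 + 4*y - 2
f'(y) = 12*y + 4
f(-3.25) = 48.38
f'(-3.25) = -35.00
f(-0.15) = -2.46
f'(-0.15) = 2.20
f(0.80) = 5.04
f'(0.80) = 13.60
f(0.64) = 3.02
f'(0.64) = 11.68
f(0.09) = -1.59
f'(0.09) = 5.08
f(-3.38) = 53.03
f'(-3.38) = -36.56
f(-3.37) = 52.66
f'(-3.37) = -36.44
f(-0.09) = -2.31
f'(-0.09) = 2.92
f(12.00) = 910.00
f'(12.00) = 148.00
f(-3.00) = 40.00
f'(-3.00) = -32.00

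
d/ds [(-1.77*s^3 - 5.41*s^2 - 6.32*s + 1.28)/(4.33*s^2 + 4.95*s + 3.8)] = (-7.6641*s^4 - 17.523*s^3 - 19.5919*s^2 - 52.2008*s - 30.352)/(18.7489*s^4 + 42.867*s^3 + 57.4105*s^2 + 37.62*s + 14.44)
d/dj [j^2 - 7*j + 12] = 2*j - 7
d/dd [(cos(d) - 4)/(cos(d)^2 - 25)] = (cos(d)^2 - 8*cos(d) + 25)*sin(d)/(cos(d)^2 - 25)^2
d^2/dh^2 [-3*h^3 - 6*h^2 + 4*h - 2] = -18*h - 12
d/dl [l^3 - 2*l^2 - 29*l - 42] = 3*l^2 - 4*l - 29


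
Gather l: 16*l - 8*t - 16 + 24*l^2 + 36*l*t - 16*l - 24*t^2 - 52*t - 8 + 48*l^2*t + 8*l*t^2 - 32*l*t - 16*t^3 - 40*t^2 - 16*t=l^2*(48*t + 24) + l*(8*t^2 + 4*t) - 16*t^3 - 64*t^2 - 76*t - 24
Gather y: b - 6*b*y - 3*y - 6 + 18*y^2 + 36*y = b + 18*y^2 + y*(33 - 6*b) - 6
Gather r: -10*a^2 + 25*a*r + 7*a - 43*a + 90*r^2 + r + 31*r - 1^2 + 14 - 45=-10*a^2 - 36*a + 90*r^2 + r*(25*a + 32) - 32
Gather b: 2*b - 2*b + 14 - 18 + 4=0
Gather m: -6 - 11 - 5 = -22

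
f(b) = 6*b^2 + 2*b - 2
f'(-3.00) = -34.00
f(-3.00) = 46.00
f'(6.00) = 74.00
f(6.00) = 226.00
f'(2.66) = 33.92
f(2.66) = 45.77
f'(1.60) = 21.20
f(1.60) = 16.56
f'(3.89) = 48.68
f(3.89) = 96.57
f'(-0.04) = 1.52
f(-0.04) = -2.07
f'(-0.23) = -0.76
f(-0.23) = -2.14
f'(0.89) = 12.68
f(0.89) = 4.53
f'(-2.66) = -29.92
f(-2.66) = 35.13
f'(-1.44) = -15.28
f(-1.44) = 7.56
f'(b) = 12*b + 2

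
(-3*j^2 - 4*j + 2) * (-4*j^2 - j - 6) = 12*j^4 + 19*j^3 + 14*j^2 + 22*j - 12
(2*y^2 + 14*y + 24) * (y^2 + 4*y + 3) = 2*y^4 + 22*y^3 + 86*y^2 + 138*y + 72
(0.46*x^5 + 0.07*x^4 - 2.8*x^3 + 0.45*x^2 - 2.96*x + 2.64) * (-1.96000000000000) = -0.9016*x^5 - 0.1372*x^4 + 5.488*x^3 - 0.882*x^2 + 5.8016*x - 5.1744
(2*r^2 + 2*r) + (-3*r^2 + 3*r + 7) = -r^2 + 5*r + 7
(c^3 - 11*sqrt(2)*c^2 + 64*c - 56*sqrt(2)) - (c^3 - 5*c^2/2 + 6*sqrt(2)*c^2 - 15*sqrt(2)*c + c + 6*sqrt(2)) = -17*sqrt(2)*c^2 + 5*c^2/2 + 15*sqrt(2)*c + 63*c - 62*sqrt(2)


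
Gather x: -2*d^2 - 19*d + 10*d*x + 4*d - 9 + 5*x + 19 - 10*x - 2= -2*d^2 - 15*d + x*(10*d - 5) + 8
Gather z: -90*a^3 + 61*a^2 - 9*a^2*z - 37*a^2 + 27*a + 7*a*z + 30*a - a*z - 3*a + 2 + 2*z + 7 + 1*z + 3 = -90*a^3 + 24*a^2 + 54*a + z*(-9*a^2 + 6*a + 3) + 12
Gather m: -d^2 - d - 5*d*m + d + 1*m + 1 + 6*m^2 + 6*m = -d^2 + 6*m^2 + m*(7 - 5*d) + 1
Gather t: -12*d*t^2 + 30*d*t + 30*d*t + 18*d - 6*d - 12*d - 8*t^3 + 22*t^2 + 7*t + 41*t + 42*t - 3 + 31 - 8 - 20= -8*t^3 + t^2*(22 - 12*d) + t*(60*d + 90)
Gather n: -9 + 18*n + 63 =18*n + 54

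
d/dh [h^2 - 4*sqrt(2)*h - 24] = 2*h - 4*sqrt(2)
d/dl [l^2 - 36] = 2*l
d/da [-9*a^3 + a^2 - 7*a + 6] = -27*a^2 + 2*a - 7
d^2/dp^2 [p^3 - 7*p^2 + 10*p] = 6*p - 14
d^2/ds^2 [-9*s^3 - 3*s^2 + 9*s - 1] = -54*s - 6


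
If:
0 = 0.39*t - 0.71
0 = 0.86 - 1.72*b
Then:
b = 0.50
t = 1.82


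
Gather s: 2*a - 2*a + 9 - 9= 0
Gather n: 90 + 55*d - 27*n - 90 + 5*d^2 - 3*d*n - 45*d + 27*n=5*d^2 - 3*d*n + 10*d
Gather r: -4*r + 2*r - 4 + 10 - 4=2 - 2*r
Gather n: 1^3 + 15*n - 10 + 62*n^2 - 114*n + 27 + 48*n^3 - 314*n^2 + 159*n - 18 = 48*n^3 - 252*n^2 + 60*n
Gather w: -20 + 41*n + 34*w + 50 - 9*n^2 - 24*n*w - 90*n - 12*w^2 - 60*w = -9*n^2 - 49*n - 12*w^2 + w*(-24*n - 26) + 30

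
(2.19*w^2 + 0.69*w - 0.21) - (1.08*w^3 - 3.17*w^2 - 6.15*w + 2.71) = -1.08*w^3 + 5.36*w^2 + 6.84*w - 2.92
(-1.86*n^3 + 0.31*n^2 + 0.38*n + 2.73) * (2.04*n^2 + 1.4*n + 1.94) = -3.7944*n^5 - 1.9716*n^4 - 2.3992*n^3 + 6.7026*n^2 + 4.5592*n + 5.2962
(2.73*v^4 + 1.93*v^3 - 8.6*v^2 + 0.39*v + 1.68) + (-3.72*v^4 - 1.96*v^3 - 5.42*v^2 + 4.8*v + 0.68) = -0.99*v^4 - 0.03*v^3 - 14.02*v^2 + 5.19*v + 2.36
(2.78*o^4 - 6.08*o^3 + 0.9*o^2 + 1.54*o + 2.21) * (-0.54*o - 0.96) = -1.5012*o^5 + 0.614400000000001*o^4 + 5.3508*o^3 - 1.6956*o^2 - 2.6718*o - 2.1216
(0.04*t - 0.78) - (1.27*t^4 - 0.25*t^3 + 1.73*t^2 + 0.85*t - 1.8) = -1.27*t^4 + 0.25*t^3 - 1.73*t^2 - 0.81*t + 1.02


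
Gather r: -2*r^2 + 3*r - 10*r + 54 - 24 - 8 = -2*r^2 - 7*r + 22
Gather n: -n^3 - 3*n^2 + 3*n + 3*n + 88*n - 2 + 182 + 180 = -n^3 - 3*n^2 + 94*n + 360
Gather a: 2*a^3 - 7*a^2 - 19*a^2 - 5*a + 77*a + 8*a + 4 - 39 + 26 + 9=2*a^3 - 26*a^2 + 80*a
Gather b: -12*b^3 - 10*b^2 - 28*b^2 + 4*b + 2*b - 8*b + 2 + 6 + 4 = -12*b^3 - 38*b^2 - 2*b + 12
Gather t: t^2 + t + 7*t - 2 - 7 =t^2 + 8*t - 9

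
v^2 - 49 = (v - 7)*(v + 7)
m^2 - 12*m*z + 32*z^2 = (m - 8*z)*(m - 4*z)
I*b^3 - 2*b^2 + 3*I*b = b*(b + 3*I)*(I*b + 1)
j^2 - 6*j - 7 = (j - 7)*(j + 1)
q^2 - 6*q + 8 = (q - 4)*(q - 2)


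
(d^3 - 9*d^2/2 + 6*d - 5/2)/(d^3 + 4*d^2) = (2*d^3 - 9*d^2 + 12*d - 5)/(2*d^2*(d + 4))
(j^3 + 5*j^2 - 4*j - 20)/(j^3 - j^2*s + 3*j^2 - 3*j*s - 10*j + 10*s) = (-j - 2)/(-j + s)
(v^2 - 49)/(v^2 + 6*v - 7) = (v - 7)/(v - 1)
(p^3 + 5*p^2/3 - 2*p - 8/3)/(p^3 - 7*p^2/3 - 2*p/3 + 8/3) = (p + 2)/(p - 2)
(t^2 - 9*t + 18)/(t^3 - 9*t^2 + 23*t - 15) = (t - 6)/(t^2 - 6*t + 5)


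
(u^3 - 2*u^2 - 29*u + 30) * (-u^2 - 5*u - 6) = -u^5 - 3*u^4 + 33*u^3 + 127*u^2 + 24*u - 180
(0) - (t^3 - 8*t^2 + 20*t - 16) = -t^3 + 8*t^2 - 20*t + 16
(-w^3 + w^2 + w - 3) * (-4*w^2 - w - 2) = 4*w^5 - 3*w^4 - 3*w^3 + 9*w^2 + w + 6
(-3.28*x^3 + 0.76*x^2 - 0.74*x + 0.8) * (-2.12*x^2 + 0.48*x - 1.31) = 6.9536*x^5 - 3.1856*x^4 + 6.2304*x^3 - 3.0468*x^2 + 1.3534*x - 1.048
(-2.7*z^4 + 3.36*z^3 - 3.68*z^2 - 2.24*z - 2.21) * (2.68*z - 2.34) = -7.236*z^5 + 15.3228*z^4 - 17.7248*z^3 + 2.608*z^2 - 0.6812*z + 5.1714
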